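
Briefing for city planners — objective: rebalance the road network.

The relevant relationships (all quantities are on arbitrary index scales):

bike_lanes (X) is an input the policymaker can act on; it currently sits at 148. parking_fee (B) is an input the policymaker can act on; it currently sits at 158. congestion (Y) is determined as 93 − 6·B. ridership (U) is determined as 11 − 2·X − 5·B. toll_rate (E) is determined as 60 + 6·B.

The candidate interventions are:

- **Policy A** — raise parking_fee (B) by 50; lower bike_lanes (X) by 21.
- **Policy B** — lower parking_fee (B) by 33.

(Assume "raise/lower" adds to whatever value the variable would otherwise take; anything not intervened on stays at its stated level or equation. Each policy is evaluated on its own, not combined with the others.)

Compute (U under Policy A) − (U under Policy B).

Policy A (B + 50, X − 21):
  X = 148 − 21 = 127
  B = 158 + 50 = 208
  U = 11 − 2·127 − 5·208 = -1283
Policy B (B − 33):
  X = 148
  B = 158 − 33 = 125
  U = 11 − 2·148 − 5·125 = -910
U: -1283 − (-910) = -373

-373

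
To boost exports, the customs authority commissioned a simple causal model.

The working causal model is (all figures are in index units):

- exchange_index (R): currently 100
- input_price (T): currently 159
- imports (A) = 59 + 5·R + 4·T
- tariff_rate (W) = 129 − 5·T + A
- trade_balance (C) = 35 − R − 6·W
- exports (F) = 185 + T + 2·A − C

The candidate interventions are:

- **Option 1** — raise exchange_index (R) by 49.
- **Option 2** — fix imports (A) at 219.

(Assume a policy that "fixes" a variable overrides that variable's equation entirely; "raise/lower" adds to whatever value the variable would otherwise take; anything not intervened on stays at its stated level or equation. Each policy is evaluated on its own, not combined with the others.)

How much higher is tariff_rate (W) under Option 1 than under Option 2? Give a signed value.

1221

Option 1 (R + 49):
  R = 100 + 49 = 149
  T = 159
  A = 59 + 5·149 + 4·159 = 1440
  W = 129 − 5·159 + 1440 = 774
Option 2 (A := 219):
  R = 100
  T = 159
  A = 219
  W = 129 − 5·159 + 219 = -447
W: 774 − (-447) = 1221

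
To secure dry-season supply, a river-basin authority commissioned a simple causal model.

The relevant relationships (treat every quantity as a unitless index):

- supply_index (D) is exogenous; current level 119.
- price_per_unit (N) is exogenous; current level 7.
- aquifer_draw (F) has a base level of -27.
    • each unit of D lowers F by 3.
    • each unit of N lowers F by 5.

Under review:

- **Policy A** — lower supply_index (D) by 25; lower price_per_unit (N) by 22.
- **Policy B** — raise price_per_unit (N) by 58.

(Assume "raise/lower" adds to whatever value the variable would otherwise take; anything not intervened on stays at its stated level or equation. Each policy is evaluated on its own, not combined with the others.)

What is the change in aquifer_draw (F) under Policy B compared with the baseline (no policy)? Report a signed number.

Baseline:
  D = 119
  N = 7
  F = -27 − 3·119 − 5·7 = -419
Policy B (N + 58):
  D = 119
  N = 7 + 58 = 65
  F = -27 − 3·119 − 5·65 = -709
Change in F: -709 − (-419) = -290

-290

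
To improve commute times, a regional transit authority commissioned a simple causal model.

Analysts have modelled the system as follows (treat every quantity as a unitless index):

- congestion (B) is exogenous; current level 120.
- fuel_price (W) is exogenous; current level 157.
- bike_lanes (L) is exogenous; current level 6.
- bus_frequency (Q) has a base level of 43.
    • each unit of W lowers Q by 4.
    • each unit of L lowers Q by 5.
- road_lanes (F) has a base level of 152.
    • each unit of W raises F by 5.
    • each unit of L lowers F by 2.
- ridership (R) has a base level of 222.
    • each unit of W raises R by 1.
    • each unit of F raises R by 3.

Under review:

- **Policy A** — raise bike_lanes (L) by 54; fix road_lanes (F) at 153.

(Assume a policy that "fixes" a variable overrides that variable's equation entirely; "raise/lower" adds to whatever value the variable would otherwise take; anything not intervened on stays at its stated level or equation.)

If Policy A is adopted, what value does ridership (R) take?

Policy A (L + 54, F := 153):
  W = 157
  L = 6 + 54 = 60
  F = 153
  R = 222 + 157 + 3·153 = 838

838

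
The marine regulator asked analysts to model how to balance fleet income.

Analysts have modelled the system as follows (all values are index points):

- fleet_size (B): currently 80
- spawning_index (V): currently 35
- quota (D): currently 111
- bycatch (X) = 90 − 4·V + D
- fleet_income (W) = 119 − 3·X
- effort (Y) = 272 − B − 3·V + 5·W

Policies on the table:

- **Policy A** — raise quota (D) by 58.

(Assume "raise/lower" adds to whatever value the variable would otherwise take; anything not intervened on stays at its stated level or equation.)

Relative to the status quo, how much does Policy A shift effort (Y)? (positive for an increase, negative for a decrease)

-870

Baseline:
  B = 80
  V = 35
  D = 111
  X = 90 − 4·35 + 111 = 61
  W = 119 − 3·61 = -64
  Y = 272 − 80 − 3·35 + 5·(-64) = -233
Policy A (D + 58):
  B = 80
  V = 35
  D = 111 + 58 = 169
  X = 90 − 4·35 + 169 = 119
  W = 119 − 3·119 = -238
  Y = 272 − 80 − 3·35 + 5·(-238) = -1103
Change in Y: -1103 − (-233) = -870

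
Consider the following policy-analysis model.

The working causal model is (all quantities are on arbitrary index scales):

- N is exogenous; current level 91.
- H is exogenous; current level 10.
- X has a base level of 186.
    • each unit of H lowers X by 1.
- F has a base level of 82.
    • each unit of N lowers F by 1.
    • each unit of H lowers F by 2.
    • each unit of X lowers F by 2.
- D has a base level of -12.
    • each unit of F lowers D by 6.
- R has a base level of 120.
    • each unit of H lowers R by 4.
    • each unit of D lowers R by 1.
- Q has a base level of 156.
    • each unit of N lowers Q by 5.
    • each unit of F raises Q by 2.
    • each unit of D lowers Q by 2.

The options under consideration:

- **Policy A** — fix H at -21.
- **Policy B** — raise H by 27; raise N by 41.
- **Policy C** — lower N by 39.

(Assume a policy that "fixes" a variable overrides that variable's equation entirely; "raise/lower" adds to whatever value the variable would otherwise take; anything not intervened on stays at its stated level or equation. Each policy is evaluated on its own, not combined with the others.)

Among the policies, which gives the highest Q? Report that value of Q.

-4868

Policy A (H := -21):
  N = 91
  H = -21
  X = 186 − (-21) = 207
  F = 82 − 91 − 2·(-21) − 2·207 = -381
  D = -12 − 6·(-381) = 2274
  Q = 156 − 5·91 + 2·(-381) − 2·2274 = -5609
Policy B (H + 27, N + 41):
  N = 91 + 41 = 132
  H = 10 + 27 = 37
  X = 186 − 37 = 149
  F = 82 − 132 − 2·37 − 2·149 = -422
  D = -12 − 6·(-422) = 2520
  Q = 156 − 5·132 + 2·(-422) − 2·2520 = -6388
Policy C (N − 39):
  N = 91 − 39 = 52
  H = 10
  X = 186 − 10 = 176
  F = 82 − 52 − 2·10 − 2·176 = -342
  D = -12 − 6·(-342) = 2040
  Q = 156 − 5·52 + 2·(-342) − 2·2040 = -4868
Comparing — Policy A: Q=-5609, Policy B: Q=-6388, Policy C: Q=-4868. Highest is -4868 (Policy C).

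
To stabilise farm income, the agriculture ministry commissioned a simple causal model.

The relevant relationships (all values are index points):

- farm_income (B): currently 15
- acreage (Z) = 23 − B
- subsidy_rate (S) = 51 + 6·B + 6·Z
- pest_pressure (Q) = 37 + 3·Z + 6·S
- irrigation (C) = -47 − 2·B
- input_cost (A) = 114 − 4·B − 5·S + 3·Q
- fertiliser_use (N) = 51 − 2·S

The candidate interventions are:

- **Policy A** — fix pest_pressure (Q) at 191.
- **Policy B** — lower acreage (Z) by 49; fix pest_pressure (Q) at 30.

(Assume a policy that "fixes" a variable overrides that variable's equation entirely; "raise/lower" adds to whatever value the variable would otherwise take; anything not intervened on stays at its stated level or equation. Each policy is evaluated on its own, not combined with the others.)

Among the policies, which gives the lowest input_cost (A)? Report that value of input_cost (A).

-318

Policy A (Q := 191):
  B = 15
  Z = 23 − 15 = 8
  S = 51 + 6·15 + 6·8 = 189
  Q = 191
  A = 114 − 4·15 − 5·189 + 3·191 = -318
Policy B (Z − 49, Q := 30):
  B = 15
  Z = 23 − 15 (−49 from intervention) = -41
  S = 51 + 6·15 + 6·(-41) = -105
  Q = 30
  A = 114 − 4·15 − 5·(-105) + 3·30 = 669
Comparing — Policy A: A=-318, Policy B: A=669. Lowest is -318 (Policy A).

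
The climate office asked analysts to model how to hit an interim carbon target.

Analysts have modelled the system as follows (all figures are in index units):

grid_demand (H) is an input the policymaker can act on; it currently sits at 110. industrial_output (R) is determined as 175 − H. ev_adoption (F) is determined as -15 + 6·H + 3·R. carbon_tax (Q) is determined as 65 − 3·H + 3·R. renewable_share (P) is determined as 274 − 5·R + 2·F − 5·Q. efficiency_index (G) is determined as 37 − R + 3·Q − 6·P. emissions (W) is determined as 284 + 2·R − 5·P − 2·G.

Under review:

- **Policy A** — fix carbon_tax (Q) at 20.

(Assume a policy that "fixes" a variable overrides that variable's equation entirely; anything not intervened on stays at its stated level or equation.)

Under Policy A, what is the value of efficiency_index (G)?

-9142

Policy A (Q := 20):
  H = 110
  R = 175 − 110 = 65
  F = -15 + 6·110 + 3·65 = 840
  Q = 20
  P = 274 − 5·65 + 2·840 − 5·20 = 1529
  G = 37 − 65 + 3·20 − 6·1529 = -9142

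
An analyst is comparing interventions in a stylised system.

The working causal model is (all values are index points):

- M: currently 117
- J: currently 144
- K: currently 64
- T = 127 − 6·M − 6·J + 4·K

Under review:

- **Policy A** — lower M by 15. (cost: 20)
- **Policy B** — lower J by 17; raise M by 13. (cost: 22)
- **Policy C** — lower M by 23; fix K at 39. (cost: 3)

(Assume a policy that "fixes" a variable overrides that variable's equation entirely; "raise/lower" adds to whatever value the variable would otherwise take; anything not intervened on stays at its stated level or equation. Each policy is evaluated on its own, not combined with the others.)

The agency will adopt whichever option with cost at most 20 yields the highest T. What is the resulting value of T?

-1093

Policy A (M − 15):
  M = 117 − 15 = 102
  J = 144
  K = 64
  T = 127 − 6·102 − 6·144 + 4·64 = -1093
Policy C (M − 23, K := 39):
  M = 117 − 23 = 94
  J = 144
  K = 39
  T = 127 − 6·94 − 6·144 + 4·39 = -1145
Comparing — Policy A: T=-1093, Policy C: T=-1145. Highest is -1093 (Policy A).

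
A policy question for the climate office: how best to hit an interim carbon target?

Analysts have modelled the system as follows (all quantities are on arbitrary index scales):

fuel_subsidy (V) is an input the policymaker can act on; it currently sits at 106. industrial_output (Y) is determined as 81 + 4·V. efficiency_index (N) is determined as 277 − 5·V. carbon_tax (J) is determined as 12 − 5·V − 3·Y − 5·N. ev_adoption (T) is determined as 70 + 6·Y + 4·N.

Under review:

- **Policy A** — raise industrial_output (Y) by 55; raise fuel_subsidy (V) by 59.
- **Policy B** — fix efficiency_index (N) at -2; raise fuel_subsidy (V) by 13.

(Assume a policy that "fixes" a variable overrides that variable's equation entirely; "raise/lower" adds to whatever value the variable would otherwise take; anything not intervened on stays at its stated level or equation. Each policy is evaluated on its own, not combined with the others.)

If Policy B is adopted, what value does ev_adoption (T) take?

3404

Policy B (N := -2, V + 13):
  V = 106 + 13 = 119
  Y = 81 + 4·119 = 557
  N = -2
  T = 70 + 6·557 + 4·(-2) = 3404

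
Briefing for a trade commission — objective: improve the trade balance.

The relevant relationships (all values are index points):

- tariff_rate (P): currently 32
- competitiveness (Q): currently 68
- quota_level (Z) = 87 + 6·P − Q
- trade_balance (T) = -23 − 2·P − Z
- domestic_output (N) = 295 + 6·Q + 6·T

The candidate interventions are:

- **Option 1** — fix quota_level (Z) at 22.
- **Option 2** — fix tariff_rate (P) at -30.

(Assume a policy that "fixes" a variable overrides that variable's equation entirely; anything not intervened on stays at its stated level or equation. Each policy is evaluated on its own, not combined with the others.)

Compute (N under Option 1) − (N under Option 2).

Option 1 (Z := 22):
  P = 32
  Q = 68
  Z = 22
  T = -23 − 2·32 − 22 = -109
  N = 295 + 6·68 + 6·(-109) = 49
Option 2 (P := -30):
  P = -30
  Q = 68
  Z = 87 + 6·(-30) − 68 = -161
  T = -23 − 2·(-30) − (-161) = 198
  N = 295 + 6·68 + 6·198 = 1891
N: 49 − 1891 = -1842

-1842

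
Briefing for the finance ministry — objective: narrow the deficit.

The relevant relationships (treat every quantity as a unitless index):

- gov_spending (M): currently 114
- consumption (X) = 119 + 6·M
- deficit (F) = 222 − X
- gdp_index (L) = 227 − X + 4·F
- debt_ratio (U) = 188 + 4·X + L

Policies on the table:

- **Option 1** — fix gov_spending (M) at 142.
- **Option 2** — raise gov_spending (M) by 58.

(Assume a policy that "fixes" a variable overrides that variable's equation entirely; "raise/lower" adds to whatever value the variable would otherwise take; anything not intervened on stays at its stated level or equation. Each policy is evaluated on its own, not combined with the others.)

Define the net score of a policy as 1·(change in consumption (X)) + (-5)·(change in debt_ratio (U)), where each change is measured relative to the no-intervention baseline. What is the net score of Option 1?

Baseline:
  M = 114
  X = 119 + 6·114 = 803
  F = 222 − 803 = -581
  L = 227 − 803 + 4·(-581) = -2900
  U = 188 + 4·803 + (-2900) = 500
Option 1 (M := 142):
  M = 142
  X = 119 + 6·142 = 971
  F = 222 − 971 = -749
  L = 227 − 971 + 4·(-749) = -3740
  U = 188 + 4·971 + (-3740) = 332
ΔX = 971 − 803 = 168; ΔU = 332 − 500 = -168
Score = 1·168 + (-5)·(-168) = 1008

1008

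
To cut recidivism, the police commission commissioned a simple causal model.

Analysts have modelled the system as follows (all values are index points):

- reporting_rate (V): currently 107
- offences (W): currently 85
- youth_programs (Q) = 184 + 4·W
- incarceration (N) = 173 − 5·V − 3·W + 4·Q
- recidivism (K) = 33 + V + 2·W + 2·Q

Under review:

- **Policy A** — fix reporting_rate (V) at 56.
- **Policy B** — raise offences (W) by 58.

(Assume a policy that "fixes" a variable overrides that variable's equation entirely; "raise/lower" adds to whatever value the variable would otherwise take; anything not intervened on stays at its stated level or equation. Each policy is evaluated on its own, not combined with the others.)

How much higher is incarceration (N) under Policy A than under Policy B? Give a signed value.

-499

Policy A (V := 56):
  V = 56
  W = 85
  Q = 184 + 4·85 = 524
  N = 173 − 5·56 − 3·85 + 4·524 = 1734
Policy B (W + 58):
  V = 107
  W = 85 + 58 = 143
  Q = 184 + 4·143 = 756
  N = 173 − 5·107 − 3·143 + 4·756 = 2233
N: 1734 − 2233 = -499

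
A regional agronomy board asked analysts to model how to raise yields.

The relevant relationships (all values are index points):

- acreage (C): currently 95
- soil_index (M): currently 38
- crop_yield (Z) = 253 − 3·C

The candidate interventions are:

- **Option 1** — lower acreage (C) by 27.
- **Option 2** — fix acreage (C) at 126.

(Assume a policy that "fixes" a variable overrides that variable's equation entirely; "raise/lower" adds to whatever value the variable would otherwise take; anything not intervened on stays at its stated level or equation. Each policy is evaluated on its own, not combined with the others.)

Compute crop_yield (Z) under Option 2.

-125

Option 2 (C := 126):
  C = 126
  Z = 253 − 3·126 = -125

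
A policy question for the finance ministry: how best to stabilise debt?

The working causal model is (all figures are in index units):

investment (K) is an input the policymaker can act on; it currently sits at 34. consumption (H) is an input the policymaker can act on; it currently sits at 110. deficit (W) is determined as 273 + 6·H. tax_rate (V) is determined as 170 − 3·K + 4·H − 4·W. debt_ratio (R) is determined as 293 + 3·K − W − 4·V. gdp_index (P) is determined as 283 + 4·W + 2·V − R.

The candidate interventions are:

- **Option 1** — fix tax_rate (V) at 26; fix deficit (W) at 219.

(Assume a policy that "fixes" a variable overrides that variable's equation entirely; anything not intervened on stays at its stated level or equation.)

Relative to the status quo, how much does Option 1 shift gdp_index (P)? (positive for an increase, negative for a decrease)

15930

Baseline:
  K = 34
  H = 110
  W = 273 + 6·110 = 933
  V = 170 − 3·34 + 4·110 − 4·933 = -3224
  R = 293 + 3·34 − 933 − 4·(-3224) = 12358
  P = 283 + 4·933 + 2·(-3224) − 12358 = -14791
Option 1 (V := 26, W := 219):
  K = 34
  H = 110
  W = 219
  V = 26
  R = 293 + 3·34 − 219 − 4·26 = 72
  P = 283 + 4·219 + 2·26 − 72 = 1139
Change in P: 1139 − (-14791) = 15930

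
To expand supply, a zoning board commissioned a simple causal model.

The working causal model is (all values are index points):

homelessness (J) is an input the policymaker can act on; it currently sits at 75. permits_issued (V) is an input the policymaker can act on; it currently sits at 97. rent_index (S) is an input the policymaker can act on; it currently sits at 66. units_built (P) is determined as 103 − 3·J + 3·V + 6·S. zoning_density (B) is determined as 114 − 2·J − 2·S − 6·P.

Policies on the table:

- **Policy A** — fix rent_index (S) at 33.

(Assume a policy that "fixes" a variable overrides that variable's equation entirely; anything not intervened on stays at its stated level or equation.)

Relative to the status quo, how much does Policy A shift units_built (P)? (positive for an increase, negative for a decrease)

Baseline:
  J = 75
  V = 97
  S = 66
  P = 103 − 3·75 + 3·97 + 6·66 = 565
Policy A (S := 33):
  J = 75
  V = 97
  S = 33
  P = 103 − 3·75 + 3·97 + 6·33 = 367
Change in P: 367 − 565 = -198

-198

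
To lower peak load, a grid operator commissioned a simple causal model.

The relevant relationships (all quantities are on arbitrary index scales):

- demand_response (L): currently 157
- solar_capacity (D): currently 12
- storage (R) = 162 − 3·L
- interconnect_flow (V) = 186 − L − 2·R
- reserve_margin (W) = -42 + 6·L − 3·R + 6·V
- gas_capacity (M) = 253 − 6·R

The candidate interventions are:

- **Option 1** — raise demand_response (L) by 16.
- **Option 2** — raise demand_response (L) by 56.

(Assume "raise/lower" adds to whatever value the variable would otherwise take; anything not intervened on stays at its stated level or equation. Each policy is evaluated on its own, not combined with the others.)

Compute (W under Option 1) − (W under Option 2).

Option 1 (L + 16):
  L = 157 + 16 = 173
  R = 162 − 3·173 = -357
  V = 186 − 173 − 2·(-357) = 727
  W = -42 + 6·173 − 3·(-357) + 6·727 = 6429
Option 2 (L + 56):
  L = 157 + 56 = 213
  R = 162 − 3·213 = -477
  V = 186 − 213 − 2·(-477) = 927
  W = -42 + 6·213 − 3·(-477) + 6·927 = 8229
W: 6429 − 8229 = -1800

-1800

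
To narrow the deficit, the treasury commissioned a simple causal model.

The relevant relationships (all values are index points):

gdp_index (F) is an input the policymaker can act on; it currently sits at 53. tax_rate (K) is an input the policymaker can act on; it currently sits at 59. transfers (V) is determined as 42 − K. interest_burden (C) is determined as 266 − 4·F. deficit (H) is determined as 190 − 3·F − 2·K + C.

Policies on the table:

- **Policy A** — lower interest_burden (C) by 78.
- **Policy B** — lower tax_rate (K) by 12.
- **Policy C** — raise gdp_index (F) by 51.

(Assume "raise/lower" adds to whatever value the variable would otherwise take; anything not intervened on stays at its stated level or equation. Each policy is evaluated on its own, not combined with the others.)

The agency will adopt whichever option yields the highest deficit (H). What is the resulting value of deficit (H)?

-9

Policy A (C − 78):
  F = 53
  K = 59
  C = 266 − 4·53 (−78 from intervention) = -24
  H = 190 − 3·53 − 2·59 + (-24) = -111
Policy B (K − 12):
  F = 53
  K = 59 − 12 = 47
  C = 266 − 4·53 = 54
  H = 190 − 3·53 − 2·47 + 54 = -9
Policy C (F + 51):
  F = 53 + 51 = 104
  K = 59
  C = 266 − 4·104 = -150
  H = 190 − 3·104 − 2·59 + (-150) = -390
Comparing — Policy A: H=-111, Policy B: H=-9, Policy C: H=-390. Highest is -9 (Policy B).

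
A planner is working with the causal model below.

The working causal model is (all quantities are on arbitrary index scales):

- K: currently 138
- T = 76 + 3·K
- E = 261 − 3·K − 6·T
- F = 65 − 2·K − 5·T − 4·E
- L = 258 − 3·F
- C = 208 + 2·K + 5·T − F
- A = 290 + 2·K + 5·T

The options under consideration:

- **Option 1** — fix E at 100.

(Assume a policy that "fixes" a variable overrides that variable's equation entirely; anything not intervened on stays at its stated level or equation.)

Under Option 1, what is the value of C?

5995

Option 1 (E := 100):
  K = 138
  T = 76 + 3·138 = 490
  E = 100
  F = 65 − 2·138 − 5·490 − 4·100 = -3061
  C = 208 + 2·138 + 5·490 − (-3061) = 5995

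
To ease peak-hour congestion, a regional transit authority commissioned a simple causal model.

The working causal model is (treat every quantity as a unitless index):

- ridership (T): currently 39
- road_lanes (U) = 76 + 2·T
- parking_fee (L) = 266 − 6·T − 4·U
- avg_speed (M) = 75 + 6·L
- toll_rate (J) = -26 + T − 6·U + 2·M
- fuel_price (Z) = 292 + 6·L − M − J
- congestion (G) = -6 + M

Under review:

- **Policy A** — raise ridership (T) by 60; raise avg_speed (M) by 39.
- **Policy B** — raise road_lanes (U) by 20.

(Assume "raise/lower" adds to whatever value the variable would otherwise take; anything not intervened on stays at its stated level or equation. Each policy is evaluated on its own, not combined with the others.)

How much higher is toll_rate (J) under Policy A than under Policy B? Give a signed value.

-9582

Policy A (T + 60, M + 39):
  T = 39 + 60 = 99
  U = 76 + 2·99 = 274
  L = 266 − 6·99 − 4·274 = -1424
  M = 75 + 6·(-1424) (+39 from intervention) = -8430
  J = -26 + 99 − 6·274 + 2·(-8430) = -18431
Policy B (U + 20):
  T = 39
  U = 76 + 2·39 (+20 from intervention) = 174
  L = 266 − 6·39 − 4·174 = -664
  M = 75 + 6·(-664) = -3909
  J = -26 + 39 − 6·174 + 2·(-3909) = -8849
J: -18431 − (-8849) = -9582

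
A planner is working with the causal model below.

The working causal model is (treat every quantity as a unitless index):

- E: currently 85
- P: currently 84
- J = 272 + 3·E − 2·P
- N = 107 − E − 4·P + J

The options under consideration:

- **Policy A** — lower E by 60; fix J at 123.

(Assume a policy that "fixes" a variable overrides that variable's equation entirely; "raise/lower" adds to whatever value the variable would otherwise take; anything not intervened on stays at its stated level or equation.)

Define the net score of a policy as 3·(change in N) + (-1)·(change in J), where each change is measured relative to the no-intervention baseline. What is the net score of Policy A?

-292

Baseline:
  E = 85
  P = 84
  J = 272 + 3·85 − 2·84 = 359
  N = 107 − 85 − 4·84 + 359 = 45
Policy A (E − 60, J := 123):
  E = 85 − 60 = 25
  P = 84
  J = 123
  N = 107 − 25 − 4·84 + 123 = -131
ΔN = -131 − 45 = -176; ΔJ = 123 − 359 = -236
Score = 3·(-176) + (-1)·(-236) = -292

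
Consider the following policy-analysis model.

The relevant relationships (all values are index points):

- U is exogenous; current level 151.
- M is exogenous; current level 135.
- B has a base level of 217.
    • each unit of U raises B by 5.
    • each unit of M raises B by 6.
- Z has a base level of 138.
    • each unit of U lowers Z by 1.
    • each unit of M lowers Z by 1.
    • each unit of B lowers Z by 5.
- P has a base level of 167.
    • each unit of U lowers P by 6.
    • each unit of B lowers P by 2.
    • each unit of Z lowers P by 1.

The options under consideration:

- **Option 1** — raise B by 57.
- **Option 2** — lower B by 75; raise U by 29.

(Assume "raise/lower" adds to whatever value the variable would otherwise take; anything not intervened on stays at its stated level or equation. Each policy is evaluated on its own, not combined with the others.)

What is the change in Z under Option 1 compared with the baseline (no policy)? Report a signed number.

-285

Baseline:
  U = 151
  M = 135
  B = 217 + 5·151 + 6·135 = 1782
  Z = 138 − 151 − 135 − 5·1782 = -9058
Option 1 (B + 57):
  U = 151
  M = 135
  B = 217 + 5·151 + 6·135 (+57 from intervention) = 1839
  Z = 138 − 151 − 135 − 5·1839 = -9343
Change in Z: -9343 − (-9058) = -285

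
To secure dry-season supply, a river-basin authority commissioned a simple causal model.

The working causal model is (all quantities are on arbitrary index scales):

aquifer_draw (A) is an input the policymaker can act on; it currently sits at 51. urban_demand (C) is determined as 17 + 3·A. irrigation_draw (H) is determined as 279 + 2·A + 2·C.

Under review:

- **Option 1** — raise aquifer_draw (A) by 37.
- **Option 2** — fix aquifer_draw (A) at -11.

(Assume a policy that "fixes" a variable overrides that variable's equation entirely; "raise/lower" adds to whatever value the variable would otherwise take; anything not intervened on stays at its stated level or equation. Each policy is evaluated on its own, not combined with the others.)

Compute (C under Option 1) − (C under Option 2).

Option 1 (A + 37):
  A = 51 + 37 = 88
  C = 17 + 3·88 = 281
Option 2 (A := -11):
  A = -11
  C = 17 + 3·(-11) = -16
C: 281 − (-16) = 297

297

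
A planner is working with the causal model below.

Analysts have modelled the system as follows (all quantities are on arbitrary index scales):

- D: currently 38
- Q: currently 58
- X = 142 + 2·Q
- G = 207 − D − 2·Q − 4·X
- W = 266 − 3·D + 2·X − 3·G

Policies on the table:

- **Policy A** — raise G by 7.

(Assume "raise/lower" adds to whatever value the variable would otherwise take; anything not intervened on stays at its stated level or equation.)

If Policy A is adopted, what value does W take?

3584

Policy A (G + 7):
  D = 38
  Q = 58
  X = 142 + 2·58 = 258
  G = 207 − 38 − 2·58 − 4·258 (+7 from intervention) = -972
  W = 266 − 3·38 + 2·258 − 3·(-972) = 3584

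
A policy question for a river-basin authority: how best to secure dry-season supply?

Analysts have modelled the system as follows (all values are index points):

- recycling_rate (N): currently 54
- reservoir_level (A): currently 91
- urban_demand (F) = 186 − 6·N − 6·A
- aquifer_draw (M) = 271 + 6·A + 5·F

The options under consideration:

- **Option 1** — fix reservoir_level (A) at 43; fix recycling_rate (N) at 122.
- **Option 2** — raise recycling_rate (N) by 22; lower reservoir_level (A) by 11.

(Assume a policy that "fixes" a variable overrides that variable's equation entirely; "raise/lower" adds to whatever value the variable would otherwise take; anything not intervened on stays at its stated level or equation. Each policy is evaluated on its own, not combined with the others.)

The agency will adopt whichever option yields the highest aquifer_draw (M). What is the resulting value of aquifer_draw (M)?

Option 1 (A := 43, N := 122):
  N = 122
  A = 43
  F = 186 − 6·122 − 6·43 = -804
  M = 271 + 6·43 + 5·(-804) = -3491
Option 2 (N + 22, A − 11):
  N = 54 + 22 = 76
  A = 91 − 11 = 80
  F = 186 − 6·76 − 6·80 = -750
  M = 271 + 6·80 + 5·(-750) = -2999
Comparing — Option 1: M=-3491, Option 2: M=-2999. Highest is -2999 (Option 2).

-2999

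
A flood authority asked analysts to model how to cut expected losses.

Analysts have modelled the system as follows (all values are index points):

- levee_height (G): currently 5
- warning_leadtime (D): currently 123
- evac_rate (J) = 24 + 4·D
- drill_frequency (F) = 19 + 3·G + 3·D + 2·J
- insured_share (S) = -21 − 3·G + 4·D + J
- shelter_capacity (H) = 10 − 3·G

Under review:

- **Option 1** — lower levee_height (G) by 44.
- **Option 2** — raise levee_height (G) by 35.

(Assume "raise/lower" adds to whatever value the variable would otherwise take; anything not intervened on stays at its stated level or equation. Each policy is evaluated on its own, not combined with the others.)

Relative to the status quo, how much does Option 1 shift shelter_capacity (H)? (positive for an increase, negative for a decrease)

Baseline:
  G = 5
  H = 10 − 3·5 = -5
Option 1 (G − 44):
  G = 5 − 44 = -39
  H = 10 − 3·(-39) = 127
Change in H: 127 − (-5) = 132

132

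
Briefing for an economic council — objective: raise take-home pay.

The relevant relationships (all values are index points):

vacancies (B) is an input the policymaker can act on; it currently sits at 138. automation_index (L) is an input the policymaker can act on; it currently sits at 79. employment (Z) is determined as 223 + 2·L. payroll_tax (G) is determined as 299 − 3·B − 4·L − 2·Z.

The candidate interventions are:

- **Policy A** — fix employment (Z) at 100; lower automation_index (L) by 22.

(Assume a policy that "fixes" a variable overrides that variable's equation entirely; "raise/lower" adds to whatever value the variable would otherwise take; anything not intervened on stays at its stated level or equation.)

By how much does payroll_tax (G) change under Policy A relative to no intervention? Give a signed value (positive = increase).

650

Baseline:
  B = 138
  L = 79
  Z = 223 + 2·79 = 381
  G = 299 − 3·138 − 4·79 − 2·381 = -1193
Policy A (Z := 100, L − 22):
  B = 138
  L = 79 − 22 = 57
  Z = 100
  G = 299 − 3·138 − 4·57 − 2·100 = -543
Change in G: -543 − (-1193) = 650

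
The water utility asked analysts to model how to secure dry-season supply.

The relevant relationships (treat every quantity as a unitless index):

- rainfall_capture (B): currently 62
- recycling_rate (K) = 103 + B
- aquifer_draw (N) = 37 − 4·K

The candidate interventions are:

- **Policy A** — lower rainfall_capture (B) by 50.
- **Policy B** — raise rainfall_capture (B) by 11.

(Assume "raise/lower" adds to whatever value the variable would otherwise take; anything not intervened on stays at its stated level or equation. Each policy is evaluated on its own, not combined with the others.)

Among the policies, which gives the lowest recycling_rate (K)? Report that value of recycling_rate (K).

115

Policy A (B − 50):
  B = 62 − 50 = 12
  K = 103 + 12 = 115
Policy B (B + 11):
  B = 62 + 11 = 73
  K = 103 + 73 = 176
Comparing — Policy A: K=115, Policy B: K=176. Lowest is 115 (Policy A).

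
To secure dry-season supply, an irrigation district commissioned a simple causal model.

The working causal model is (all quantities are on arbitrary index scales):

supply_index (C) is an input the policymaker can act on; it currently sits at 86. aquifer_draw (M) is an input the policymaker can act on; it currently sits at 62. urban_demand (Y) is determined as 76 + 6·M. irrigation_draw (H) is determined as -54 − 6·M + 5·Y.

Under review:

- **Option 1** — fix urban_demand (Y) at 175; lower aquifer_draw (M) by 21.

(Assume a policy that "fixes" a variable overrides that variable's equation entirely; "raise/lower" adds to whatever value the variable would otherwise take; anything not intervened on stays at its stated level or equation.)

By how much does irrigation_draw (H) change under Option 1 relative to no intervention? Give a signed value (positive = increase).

Baseline:
  M = 62
  Y = 76 + 6·62 = 448
  H = -54 − 6·62 + 5·448 = 1814
Option 1 (Y := 175, M − 21):
  M = 62 − 21 = 41
  Y = 175
  H = -54 − 6·41 + 5·175 = 575
Change in H: 575 − 1814 = -1239

-1239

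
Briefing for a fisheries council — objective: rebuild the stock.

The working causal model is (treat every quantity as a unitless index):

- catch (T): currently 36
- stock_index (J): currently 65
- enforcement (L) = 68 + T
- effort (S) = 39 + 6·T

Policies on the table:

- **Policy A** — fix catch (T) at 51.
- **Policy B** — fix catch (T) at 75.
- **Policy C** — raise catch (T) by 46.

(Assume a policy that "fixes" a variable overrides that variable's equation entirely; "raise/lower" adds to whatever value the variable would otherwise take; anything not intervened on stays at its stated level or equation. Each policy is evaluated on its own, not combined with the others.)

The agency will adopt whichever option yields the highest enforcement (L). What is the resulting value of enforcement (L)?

Policy A (T := 51):
  T = 51
  L = 68 + 51 = 119
Policy B (T := 75):
  T = 75
  L = 68 + 75 = 143
Policy C (T + 46):
  T = 36 + 46 = 82
  L = 68 + 82 = 150
Comparing — Policy A: L=119, Policy B: L=143, Policy C: L=150. Highest is 150 (Policy C).

150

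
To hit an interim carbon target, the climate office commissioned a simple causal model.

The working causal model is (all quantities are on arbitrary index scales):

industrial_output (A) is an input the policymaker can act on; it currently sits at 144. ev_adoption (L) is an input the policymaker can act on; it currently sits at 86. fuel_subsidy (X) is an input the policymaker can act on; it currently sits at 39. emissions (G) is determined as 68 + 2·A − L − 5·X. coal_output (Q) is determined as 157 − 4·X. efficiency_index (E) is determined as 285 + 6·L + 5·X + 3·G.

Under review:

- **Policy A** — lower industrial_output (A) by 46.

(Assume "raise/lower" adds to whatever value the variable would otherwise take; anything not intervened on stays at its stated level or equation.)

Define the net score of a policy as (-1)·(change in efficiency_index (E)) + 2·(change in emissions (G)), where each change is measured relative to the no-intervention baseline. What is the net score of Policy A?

92

Baseline:
  A = 144
  L = 86
  X = 39
  G = 68 + 2·144 − 86 − 5·39 = 75
  E = 285 + 6·86 + 5·39 + 3·75 = 1221
Policy A (A − 46):
  A = 144 − 46 = 98
  L = 86
  X = 39
  G = 68 + 2·98 − 86 − 5·39 = -17
  E = 285 + 6·86 + 5·39 + 3·(-17) = 945
ΔE = 945 − 1221 = -276; ΔG = -17 − 75 = -92
Score = (-1)·(-276) + 2·(-92) = 92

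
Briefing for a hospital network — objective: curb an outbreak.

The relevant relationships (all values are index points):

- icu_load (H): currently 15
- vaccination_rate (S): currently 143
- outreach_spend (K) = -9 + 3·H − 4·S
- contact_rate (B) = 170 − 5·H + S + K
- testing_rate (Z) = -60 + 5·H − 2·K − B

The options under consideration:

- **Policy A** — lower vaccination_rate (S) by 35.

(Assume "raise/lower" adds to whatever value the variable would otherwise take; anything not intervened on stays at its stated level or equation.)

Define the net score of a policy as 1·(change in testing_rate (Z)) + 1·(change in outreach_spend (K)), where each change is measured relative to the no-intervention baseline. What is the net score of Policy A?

Baseline:
  H = 15
  S = 143
  K = -9 + 3·15 − 4·143 = -536
  B = 170 − 5·15 + 143 + (-536) = -298
  Z = -60 + 5·15 − 2·(-536) − (-298) = 1385
Policy A (S − 35):
  H = 15
  S = 143 − 35 = 108
  K = -9 + 3·15 − 4·108 = -396
  B = 170 − 5·15 + 108 + (-396) = -193
  Z = -60 + 5·15 − 2·(-396) − (-193) = 1000
ΔZ = 1000 − 1385 = -385; ΔK = -396 − (-536) = 140
Score = 1·(-385) + 1·140 = -245

-245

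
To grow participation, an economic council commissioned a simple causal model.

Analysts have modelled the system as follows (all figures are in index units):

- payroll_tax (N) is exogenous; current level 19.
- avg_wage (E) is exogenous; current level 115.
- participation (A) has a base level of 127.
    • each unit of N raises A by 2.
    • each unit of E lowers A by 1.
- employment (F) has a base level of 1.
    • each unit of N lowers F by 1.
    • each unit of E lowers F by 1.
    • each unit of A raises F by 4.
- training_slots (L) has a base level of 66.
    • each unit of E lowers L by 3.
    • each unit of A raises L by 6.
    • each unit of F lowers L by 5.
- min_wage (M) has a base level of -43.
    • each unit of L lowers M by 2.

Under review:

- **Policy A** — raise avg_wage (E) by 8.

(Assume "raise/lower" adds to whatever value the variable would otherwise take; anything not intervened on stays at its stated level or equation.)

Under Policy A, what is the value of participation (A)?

42

Policy A (E + 8):
  N = 19
  E = 115 + 8 = 123
  A = 127 + 2·19 − 123 = 42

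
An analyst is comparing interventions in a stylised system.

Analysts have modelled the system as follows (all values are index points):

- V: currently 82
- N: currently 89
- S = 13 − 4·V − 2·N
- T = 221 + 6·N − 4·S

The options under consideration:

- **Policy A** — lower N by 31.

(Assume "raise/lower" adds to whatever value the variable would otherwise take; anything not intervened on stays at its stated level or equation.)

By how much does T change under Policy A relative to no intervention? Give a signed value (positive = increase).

Baseline:
  V = 82
  N = 89
  S = 13 − 4·82 − 2·89 = -493
  T = 221 + 6·89 − 4·(-493) = 2727
Policy A (N − 31):
  V = 82
  N = 89 − 31 = 58
  S = 13 − 4·82 − 2·58 = -431
  T = 221 + 6·58 − 4·(-431) = 2293
Change in T: 2293 − 2727 = -434

-434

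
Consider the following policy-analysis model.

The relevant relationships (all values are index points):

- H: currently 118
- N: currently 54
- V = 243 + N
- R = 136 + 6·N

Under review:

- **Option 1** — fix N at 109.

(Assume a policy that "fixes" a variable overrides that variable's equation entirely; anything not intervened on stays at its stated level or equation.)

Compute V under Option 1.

Option 1 (N := 109):
  N = 109
  V = 243 + 109 = 352

352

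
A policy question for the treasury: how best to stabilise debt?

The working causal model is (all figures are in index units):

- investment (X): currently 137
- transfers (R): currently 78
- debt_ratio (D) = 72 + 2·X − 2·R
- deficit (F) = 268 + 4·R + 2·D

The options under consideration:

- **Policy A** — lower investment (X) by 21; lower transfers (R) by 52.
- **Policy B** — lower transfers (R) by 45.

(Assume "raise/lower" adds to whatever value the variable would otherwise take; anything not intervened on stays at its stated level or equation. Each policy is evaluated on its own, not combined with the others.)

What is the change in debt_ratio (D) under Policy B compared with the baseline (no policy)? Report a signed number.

90

Baseline:
  X = 137
  R = 78
  D = 72 + 2·137 − 2·78 = 190
Policy B (R − 45):
  X = 137
  R = 78 − 45 = 33
  D = 72 + 2·137 − 2·33 = 280
Change in D: 280 − 190 = 90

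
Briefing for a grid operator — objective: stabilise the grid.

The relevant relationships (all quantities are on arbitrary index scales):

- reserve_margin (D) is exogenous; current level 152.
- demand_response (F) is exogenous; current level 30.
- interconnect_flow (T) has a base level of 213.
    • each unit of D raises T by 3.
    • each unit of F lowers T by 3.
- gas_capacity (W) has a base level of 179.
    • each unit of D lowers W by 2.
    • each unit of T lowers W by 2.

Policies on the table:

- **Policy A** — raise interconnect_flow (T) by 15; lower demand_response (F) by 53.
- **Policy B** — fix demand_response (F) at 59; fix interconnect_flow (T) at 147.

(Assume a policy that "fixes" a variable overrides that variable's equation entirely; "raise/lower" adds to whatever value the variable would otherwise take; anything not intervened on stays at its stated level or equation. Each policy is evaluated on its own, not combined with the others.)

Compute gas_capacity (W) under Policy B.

Policy B (F := 59, T := 147):
  D = 152
  F = 59
  T = 147
  W = 179 − 2·152 − 2·147 = -419

-419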